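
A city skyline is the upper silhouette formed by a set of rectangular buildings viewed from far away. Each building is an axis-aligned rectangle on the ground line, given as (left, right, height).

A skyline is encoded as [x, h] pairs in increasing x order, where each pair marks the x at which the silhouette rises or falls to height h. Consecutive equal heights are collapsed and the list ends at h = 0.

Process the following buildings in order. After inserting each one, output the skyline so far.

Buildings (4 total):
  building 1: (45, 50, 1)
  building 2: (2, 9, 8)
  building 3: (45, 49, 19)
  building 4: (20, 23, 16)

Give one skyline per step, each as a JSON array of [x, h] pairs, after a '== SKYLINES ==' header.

== SKYLINES ==
[[45,1],[50,0]]
[[2,8],[9,0],[45,1],[50,0]]
[[2,8],[9,0],[45,19],[49,1],[50,0]]
[[2,8],[9,0],[20,16],[23,0],[45,19],[49,1],[50,0]]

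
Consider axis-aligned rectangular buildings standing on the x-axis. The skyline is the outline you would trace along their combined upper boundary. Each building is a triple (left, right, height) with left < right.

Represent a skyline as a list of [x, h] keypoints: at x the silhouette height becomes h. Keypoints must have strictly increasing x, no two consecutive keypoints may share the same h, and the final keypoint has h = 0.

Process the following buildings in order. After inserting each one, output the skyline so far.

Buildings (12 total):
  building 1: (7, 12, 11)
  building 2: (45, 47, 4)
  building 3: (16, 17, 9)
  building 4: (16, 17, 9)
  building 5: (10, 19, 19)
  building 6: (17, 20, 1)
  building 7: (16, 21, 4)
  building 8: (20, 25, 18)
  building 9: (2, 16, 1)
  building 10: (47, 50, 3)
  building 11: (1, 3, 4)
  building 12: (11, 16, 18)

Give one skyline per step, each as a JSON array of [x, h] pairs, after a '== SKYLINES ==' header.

== SKYLINES ==
[[7,11],[12,0]]
[[7,11],[12,0],[45,4],[47,0]]
[[7,11],[12,0],[16,9],[17,0],[45,4],[47,0]]
[[7,11],[12,0],[16,9],[17,0],[45,4],[47,0]]
[[7,11],[10,19],[19,0],[45,4],[47,0]]
[[7,11],[10,19],[19,1],[20,0],[45,4],[47,0]]
[[7,11],[10,19],[19,4],[21,0],[45,4],[47,0]]
[[7,11],[10,19],[19,4],[20,18],[25,0],[45,4],[47,0]]
[[2,1],[7,11],[10,19],[19,4],[20,18],[25,0],[45,4],[47,0]]
[[2,1],[7,11],[10,19],[19,4],[20,18],[25,0],[45,4],[47,3],[50,0]]
[[1,4],[3,1],[7,11],[10,19],[19,4],[20,18],[25,0],[45,4],[47,3],[50,0]]
[[1,4],[3,1],[7,11],[10,19],[19,4],[20,18],[25,0],[45,4],[47,3],[50,0]]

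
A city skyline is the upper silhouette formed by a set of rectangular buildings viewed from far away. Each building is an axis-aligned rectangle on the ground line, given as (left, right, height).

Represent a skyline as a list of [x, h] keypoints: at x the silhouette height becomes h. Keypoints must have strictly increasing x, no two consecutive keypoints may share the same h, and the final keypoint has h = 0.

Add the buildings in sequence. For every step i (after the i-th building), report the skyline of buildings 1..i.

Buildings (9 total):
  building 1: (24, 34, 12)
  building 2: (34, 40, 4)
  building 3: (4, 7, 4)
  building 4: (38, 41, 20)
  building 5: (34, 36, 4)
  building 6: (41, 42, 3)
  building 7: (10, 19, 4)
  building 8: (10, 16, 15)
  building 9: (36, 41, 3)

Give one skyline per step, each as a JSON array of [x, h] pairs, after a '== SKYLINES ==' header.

== SKYLINES ==
[[24,12],[34,0]]
[[24,12],[34,4],[40,0]]
[[4,4],[7,0],[24,12],[34,4],[40,0]]
[[4,4],[7,0],[24,12],[34,4],[38,20],[41,0]]
[[4,4],[7,0],[24,12],[34,4],[38,20],[41,0]]
[[4,4],[7,0],[24,12],[34,4],[38,20],[41,3],[42,0]]
[[4,4],[7,0],[10,4],[19,0],[24,12],[34,4],[38,20],[41,3],[42,0]]
[[4,4],[7,0],[10,15],[16,4],[19,0],[24,12],[34,4],[38,20],[41,3],[42,0]]
[[4,4],[7,0],[10,15],[16,4],[19,0],[24,12],[34,4],[38,20],[41,3],[42,0]]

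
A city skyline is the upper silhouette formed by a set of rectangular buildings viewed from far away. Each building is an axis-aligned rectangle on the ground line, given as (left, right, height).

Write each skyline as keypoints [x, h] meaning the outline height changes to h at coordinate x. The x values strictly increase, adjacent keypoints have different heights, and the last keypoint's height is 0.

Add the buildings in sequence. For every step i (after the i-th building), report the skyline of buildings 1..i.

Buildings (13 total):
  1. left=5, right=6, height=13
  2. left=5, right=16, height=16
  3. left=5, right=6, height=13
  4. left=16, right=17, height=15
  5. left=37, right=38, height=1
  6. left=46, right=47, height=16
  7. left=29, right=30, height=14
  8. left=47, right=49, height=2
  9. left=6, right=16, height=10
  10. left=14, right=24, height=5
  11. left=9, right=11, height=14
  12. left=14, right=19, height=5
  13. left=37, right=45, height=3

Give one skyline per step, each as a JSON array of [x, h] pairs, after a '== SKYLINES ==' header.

== SKYLINES ==
[[5,13],[6,0]]
[[5,16],[16,0]]
[[5,16],[16,0]]
[[5,16],[16,15],[17,0]]
[[5,16],[16,15],[17,0],[37,1],[38,0]]
[[5,16],[16,15],[17,0],[37,1],[38,0],[46,16],[47,0]]
[[5,16],[16,15],[17,0],[29,14],[30,0],[37,1],[38,0],[46,16],[47,0]]
[[5,16],[16,15],[17,0],[29,14],[30,0],[37,1],[38,0],[46,16],[47,2],[49,0]]
[[5,16],[16,15],[17,0],[29,14],[30,0],[37,1],[38,0],[46,16],[47,2],[49,0]]
[[5,16],[16,15],[17,5],[24,0],[29,14],[30,0],[37,1],[38,0],[46,16],[47,2],[49,0]]
[[5,16],[16,15],[17,5],[24,0],[29,14],[30,0],[37,1],[38,0],[46,16],[47,2],[49,0]]
[[5,16],[16,15],[17,5],[24,0],[29,14],[30,0],[37,1],[38,0],[46,16],[47,2],[49,0]]
[[5,16],[16,15],[17,5],[24,0],[29,14],[30,0],[37,3],[45,0],[46,16],[47,2],[49,0]]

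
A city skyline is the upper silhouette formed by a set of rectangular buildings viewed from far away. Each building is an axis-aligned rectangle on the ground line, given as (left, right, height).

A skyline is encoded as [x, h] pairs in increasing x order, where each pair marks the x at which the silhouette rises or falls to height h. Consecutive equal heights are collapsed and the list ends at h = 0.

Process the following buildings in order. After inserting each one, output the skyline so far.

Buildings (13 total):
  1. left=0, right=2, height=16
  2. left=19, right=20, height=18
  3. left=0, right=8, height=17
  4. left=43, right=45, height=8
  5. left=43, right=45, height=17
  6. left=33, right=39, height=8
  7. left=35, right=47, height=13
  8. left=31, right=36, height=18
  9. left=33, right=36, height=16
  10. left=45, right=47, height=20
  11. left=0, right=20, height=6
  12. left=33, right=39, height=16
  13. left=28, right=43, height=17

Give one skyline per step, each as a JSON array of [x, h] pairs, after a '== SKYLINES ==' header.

== SKYLINES ==
[[0,16],[2,0]]
[[0,16],[2,0],[19,18],[20,0]]
[[0,17],[8,0],[19,18],[20,0]]
[[0,17],[8,0],[19,18],[20,0],[43,8],[45,0]]
[[0,17],[8,0],[19,18],[20,0],[43,17],[45,0]]
[[0,17],[8,0],[19,18],[20,0],[33,8],[39,0],[43,17],[45,0]]
[[0,17],[8,0],[19,18],[20,0],[33,8],[35,13],[43,17],[45,13],[47,0]]
[[0,17],[8,0],[19,18],[20,0],[31,18],[36,13],[43,17],[45,13],[47,0]]
[[0,17],[8,0],[19,18],[20,0],[31,18],[36,13],[43,17],[45,13],[47,0]]
[[0,17],[8,0],[19,18],[20,0],[31,18],[36,13],[43,17],[45,20],[47,0]]
[[0,17],[8,6],[19,18],[20,0],[31,18],[36,13],[43,17],[45,20],[47,0]]
[[0,17],[8,6],[19,18],[20,0],[31,18],[36,16],[39,13],[43,17],[45,20],[47,0]]
[[0,17],[8,6],[19,18],[20,0],[28,17],[31,18],[36,17],[45,20],[47,0]]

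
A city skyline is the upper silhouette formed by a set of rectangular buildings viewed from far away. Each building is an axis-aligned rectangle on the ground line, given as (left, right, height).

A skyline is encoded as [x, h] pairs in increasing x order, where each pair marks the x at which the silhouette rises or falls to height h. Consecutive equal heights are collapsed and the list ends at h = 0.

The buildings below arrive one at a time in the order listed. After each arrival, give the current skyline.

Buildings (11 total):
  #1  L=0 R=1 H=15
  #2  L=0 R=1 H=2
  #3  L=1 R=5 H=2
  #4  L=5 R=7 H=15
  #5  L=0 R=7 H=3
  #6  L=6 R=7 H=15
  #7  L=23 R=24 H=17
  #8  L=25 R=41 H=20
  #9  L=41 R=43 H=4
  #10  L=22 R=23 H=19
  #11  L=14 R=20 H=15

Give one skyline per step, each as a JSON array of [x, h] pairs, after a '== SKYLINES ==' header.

== SKYLINES ==
[[0,15],[1,0]]
[[0,15],[1,0]]
[[0,15],[1,2],[5,0]]
[[0,15],[1,2],[5,15],[7,0]]
[[0,15],[1,3],[5,15],[7,0]]
[[0,15],[1,3],[5,15],[7,0]]
[[0,15],[1,3],[5,15],[7,0],[23,17],[24,0]]
[[0,15],[1,3],[5,15],[7,0],[23,17],[24,0],[25,20],[41,0]]
[[0,15],[1,3],[5,15],[7,0],[23,17],[24,0],[25,20],[41,4],[43,0]]
[[0,15],[1,3],[5,15],[7,0],[22,19],[23,17],[24,0],[25,20],[41,4],[43,0]]
[[0,15],[1,3],[5,15],[7,0],[14,15],[20,0],[22,19],[23,17],[24,0],[25,20],[41,4],[43,0]]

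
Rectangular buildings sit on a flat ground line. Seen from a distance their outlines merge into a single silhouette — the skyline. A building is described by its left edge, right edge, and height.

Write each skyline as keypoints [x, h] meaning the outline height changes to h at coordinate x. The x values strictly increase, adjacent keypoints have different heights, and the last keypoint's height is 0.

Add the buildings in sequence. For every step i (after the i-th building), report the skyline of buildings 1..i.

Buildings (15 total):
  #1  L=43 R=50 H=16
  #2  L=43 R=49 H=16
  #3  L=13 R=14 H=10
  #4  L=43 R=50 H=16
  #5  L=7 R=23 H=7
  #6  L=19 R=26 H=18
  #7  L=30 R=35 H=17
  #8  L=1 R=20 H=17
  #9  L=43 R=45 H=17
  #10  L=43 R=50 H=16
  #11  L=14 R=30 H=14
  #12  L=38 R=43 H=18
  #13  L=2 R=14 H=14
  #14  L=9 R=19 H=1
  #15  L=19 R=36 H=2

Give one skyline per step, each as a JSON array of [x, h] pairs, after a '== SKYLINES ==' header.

== SKYLINES ==
[[43,16],[50,0]]
[[43,16],[50,0]]
[[13,10],[14,0],[43,16],[50,0]]
[[13,10],[14,0],[43,16],[50,0]]
[[7,7],[13,10],[14,7],[23,0],[43,16],[50,0]]
[[7,7],[13,10],[14,7],[19,18],[26,0],[43,16],[50,0]]
[[7,7],[13,10],[14,7],[19,18],[26,0],[30,17],[35,0],[43,16],[50,0]]
[[1,17],[19,18],[26,0],[30,17],[35,0],[43,16],[50,0]]
[[1,17],[19,18],[26,0],[30,17],[35,0],[43,17],[45,16],[50,0]]
[[1,17],[19,18],[26,0],[30,17],[35,0],[43,17],[45,16],[50,0]]
[[1,17],[19,18],[26,14],[30,17],[35,0],[43,17],[45,16],[50,0]]
[[1,17],[19,18],[26,14],[30,17],[35,0],[38,18],[43,17],[45,16],[50,0]]
[[1,17],[19,18],[26,14],[30,17],[35,0],[38,18],[43,17],[45,16],[50,0]]
[[1,17],[19,18],[26,14],[30,17],[35,0],[38,18],[43,17],[45,16],[50,0]]
[[1,17],[19,18],[26,14],[30,17],[35,2],[36,0],[38,18],[43,17],[45,16],[50,0]]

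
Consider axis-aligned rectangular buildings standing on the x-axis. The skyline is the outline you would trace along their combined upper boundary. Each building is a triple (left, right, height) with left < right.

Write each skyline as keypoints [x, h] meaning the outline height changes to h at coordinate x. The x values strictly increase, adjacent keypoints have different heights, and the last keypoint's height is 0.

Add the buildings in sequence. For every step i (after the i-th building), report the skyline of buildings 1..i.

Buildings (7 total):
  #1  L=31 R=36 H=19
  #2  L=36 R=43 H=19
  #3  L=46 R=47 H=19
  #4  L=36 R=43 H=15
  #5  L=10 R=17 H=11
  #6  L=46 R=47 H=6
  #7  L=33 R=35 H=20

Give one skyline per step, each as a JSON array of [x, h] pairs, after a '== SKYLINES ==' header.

== SKYLINES ==
[[31,19],[36,0]]
[[31,19],[43,0]]
[[31,19],[43,0],[46,19],[47,0]]
[[31,19],[43,0],[46,19],[47,0]]
[[10,11],[17,0],[31,19],[43,0],[46,19],[47,0]]
[[10,11],[17,0],[31,19],[43,0],[46,19],[47,0]]
[[10,11],[17,0],[31,19],[33,20],[35,19],[43,0],[46,19],[47,0]]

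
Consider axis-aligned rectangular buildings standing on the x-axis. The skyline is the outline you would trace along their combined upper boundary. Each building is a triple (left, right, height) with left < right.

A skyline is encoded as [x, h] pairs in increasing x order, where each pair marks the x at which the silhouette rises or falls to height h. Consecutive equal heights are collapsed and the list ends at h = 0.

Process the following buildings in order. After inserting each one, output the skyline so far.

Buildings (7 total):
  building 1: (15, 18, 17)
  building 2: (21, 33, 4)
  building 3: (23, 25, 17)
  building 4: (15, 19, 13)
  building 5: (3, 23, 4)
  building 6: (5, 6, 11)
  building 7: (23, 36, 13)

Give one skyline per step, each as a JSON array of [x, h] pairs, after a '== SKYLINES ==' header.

== SKYLINES ==
[[15,17],[18,0]]
[[15,17],[18,0],[21,4],[33,0]]
[[15,17],[18,0],[21,4],[23,17],[25,4],[33,0]]
[[15,17],[18,13],[19,0],[21,4],[23,17],[25,4],[33,0]]
[[3,4],[15,17],[18,13],[19,4],[23,17],[25,4],[33,0]]
[[3,4],[5,11],[6,4],[15,17],[18,13],[19,4],[23,17],[25,4],[33,0]]
[[3,4],[5,11],[6,4],[15,17],[18,13],[19,4],[23,17],[25,13],[36,0]]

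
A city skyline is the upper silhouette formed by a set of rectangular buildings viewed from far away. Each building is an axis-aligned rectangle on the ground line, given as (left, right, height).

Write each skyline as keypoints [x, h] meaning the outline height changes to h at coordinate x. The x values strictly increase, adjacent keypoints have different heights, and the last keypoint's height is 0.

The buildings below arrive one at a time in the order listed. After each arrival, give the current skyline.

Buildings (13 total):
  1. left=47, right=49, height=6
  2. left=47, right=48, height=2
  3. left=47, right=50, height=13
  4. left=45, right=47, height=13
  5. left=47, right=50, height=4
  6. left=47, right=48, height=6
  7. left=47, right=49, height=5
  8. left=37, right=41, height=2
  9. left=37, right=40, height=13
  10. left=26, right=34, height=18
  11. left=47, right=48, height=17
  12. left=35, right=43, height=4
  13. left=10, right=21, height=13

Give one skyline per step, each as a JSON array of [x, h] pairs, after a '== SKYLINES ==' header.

== SKYLINES ==
[[47,6],[49,0]]
[[47,6],[49,0]]
[[47,13],[50,0]]
[[45,13],[50,0]]
[[45,13],[50,0]]
[[45,13],[50,0]]
[[45,13],[50,0]]
[[37,2],[41,0],[45,13],[50,0]]
[[37,13],[40,2],[41,0],[45,13],[50,0]]
[[26,18],[34,0],[37,13],[40,2],[41,0],[45,13],[50,0]]
[[26,18],[34,0],[37,13],[40,2],[41,0],[45,13],[47,17],[48,13],[50,0]]
[[26,18],[34,0],[35,4],[37,13],[40,4],[43,0],[45,13],[47,17],[48,13],[50,0]]
[[10,13],[21,0],[26,18],[34,0],[35,4],[37,13],[40,4],[43,0],[45,13],[47,17],[48,13],[50,0]]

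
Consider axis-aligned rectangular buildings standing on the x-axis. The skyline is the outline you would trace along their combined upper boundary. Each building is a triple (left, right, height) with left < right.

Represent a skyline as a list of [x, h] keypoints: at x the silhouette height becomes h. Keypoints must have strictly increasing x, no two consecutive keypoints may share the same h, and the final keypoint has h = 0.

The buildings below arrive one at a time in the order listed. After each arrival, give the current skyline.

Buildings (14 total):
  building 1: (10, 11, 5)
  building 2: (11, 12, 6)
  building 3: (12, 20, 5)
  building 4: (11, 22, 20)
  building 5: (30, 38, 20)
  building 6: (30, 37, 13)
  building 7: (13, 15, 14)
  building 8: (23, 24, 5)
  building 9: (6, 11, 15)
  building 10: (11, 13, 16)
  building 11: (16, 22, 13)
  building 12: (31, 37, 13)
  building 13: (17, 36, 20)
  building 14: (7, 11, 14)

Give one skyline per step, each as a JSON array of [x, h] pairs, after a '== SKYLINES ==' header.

== SKYLINES ==
[[10,5],[11,0]]
[[10,5],[11,6],[12,0]]
[[10,5],[11,6],[12,5],[20,0]]
[[10,5],[11,20],[22,0]]
[[10,5],[11,20],[22,0],[30,20],[38,0]]
[[10,5],[11,20],[22,0],[30,20],[38,0]]
[[10,5],[11,20],[22,0],[30,20],[38,0]]
[[10,5],[11,20],[22,0],[23,5],[24,0],[30,20],[38,0]]
[[6,15],[11,20],[22,0],[23,5],[24,0],[30,20],[38,0]]
[[6,15],[11,20],[22,0],[23,5],[24,0],[30,20],[38,0]]
[[6,15],[11,20],[22,0],[23,5],[24,0],[30,20],[38,0]]
[[6,15],[11,20],[22,0],[23,5],[24,0],[30,20],[38,0]]
[[6,15],[11,20],[38,0]]
[[6,15],[11,20],[38,0]]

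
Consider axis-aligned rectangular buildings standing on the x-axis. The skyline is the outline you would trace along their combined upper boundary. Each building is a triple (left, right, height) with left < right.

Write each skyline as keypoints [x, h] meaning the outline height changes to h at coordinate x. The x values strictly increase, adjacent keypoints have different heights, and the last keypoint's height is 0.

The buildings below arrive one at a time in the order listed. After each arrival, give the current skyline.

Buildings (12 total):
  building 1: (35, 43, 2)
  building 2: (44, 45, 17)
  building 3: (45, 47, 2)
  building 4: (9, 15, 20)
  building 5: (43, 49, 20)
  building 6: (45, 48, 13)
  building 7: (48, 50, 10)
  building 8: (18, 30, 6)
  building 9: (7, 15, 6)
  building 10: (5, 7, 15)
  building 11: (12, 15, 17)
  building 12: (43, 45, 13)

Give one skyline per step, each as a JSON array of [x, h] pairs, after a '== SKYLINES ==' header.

== SKYLINES ==
[[35,2],[43,0]]
[[35,2],[43,0],[44,17],[45,0]]
[[35,2],[43,0],[44,17],[45,2],[47,0]]
[[9,20],[15,0],[35,2],[43,0],[44,17],[45,2],[47,0]]
[[9,20],[15,0],[35,2],[43,20],[49,0]]
[[9,20],[15,0],[35,2],[43,20],[49,0]]
[[9,20],[15,0],[35,2],[43,20],[49,10],[50,0]]
[[9,20],[15,0],[18,6],[30,0],[35,2],[43,20],[49,10],[50,0]]
[[7,6],[9,20],[15,0],[18,6],[30,0],[35,2],[43,20],[49,10],[50,0]]
[[5,15],[7,6],[9,20],[15,0],[18,6],[30,0],[35,2],[43,20],[49,10],[50,0]]
[[5,15],[7,6],[9,20],[15,0],[18,6],[30,0],[35,2],[43,20],[49,10],[50,0]]
[[5,15],[7,6],[9,20],[15,0],[18,6],[30,0],[35,2],[43,20],[49,10],[50,0]]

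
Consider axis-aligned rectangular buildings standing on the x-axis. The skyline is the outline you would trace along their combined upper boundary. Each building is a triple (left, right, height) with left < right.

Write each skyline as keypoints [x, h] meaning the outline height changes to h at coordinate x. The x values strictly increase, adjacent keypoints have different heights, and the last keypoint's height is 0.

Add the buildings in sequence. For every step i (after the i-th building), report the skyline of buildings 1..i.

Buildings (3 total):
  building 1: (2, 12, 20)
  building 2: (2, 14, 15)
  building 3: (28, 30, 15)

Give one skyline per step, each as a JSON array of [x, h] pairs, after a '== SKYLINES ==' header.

== SKYLINES ==
[[2,20],[12,0]]
[[2,20],[12,15],[14,0]]
[[2,20],[12,15],[14,0],[28,15],[30,0]]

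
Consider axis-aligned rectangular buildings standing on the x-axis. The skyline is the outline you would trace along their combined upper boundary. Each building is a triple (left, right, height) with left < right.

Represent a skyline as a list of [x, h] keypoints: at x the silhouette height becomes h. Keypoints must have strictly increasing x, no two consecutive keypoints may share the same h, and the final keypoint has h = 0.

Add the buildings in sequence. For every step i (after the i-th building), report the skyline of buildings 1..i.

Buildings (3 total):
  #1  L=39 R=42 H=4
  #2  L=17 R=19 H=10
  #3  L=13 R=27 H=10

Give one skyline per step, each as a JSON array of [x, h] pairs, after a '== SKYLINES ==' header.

== SKYLINES ==
[[39,4],[42,0]]
[[17,10],[19,0],[39,4],[42,0]]
[[13,10],[27,0],[39,4],[42,0]]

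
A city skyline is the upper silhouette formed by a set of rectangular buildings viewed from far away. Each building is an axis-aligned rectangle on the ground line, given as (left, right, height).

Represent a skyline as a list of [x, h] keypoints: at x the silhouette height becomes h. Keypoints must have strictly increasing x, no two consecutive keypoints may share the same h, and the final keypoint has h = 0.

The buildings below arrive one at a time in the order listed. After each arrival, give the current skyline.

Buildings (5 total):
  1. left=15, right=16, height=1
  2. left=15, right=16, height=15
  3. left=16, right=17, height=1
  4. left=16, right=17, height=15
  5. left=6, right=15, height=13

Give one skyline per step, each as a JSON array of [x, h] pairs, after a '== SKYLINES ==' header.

== SKYLINES ==
[[15,1],[16,0]]
[[15,15],[16,0]]
[[15,15],[16,1],[17,0]]
[[15,15],[17,0]]
[[6,13],[15,15],[17,0]]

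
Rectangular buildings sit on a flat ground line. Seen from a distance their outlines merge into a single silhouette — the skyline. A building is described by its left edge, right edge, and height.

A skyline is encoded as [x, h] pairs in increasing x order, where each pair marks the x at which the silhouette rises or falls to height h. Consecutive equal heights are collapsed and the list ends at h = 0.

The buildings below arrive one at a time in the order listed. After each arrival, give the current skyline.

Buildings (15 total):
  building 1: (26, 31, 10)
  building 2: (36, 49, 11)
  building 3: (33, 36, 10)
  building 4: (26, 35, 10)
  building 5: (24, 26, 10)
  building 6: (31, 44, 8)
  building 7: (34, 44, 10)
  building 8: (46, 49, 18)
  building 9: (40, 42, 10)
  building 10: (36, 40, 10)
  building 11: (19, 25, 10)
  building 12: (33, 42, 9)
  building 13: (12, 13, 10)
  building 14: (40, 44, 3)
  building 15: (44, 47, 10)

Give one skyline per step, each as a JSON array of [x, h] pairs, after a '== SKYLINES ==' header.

== SKYLINES ==
[[26,10],[31,0]]
[[26,10],[31,0],[36,11],[49,0]]
[[26,10],[31,0],[33,10],[36,11],[49,0]]
[[26,10],[36,11],[49,0]]
[[24,10],[36,11],[49,0]]
[[24,10],[36,11],[49,0]]
[[24,10],[36,11],[49,0]]
[[24,10],[36,11],[46,18],[49,0]]
[[24,10],[36,11],[46,18],[49,0]]
[[24,10],[36,11],[46,18],[49,0]]
[[19,10],[36,11],[46,18],[49,0]]
[[19,10],[36,11],[46,18],[49,0]]
[[12,10],[13,0],[19,10],[36,11],[46,18],[49,0]]
[[12,10],[13,0],[19,10],[36,11],[46,18],[49,0]]
[[12,10],[13,0],[19,10],[36,11],[46,18],[49,0]]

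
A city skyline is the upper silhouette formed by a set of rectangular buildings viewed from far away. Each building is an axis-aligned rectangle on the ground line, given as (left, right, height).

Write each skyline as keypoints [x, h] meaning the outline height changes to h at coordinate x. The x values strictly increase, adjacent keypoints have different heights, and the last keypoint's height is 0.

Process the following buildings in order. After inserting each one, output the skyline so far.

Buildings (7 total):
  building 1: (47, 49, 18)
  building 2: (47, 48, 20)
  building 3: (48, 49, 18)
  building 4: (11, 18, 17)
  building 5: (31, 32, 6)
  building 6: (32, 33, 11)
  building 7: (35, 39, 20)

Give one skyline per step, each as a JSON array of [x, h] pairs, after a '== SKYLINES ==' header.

== SKYLINES ==
[[47,18],[49,0]]
[[47,20],[48,18],[49,0]]
[[47,20],[48,18],[49,0]]
[[11,17],[18,0],[47,20],[48,18],[49,0]]
[[11,17],[18,0],[31,6],[32,0],[47,20],[48,18],[49,0]]
[[11,17],[18,0],[31,6],[32,11],[33,0],[47,20],[48,18],[49,0]]
[[11,17],[18,0],[31,6],[32,11],[33,0],[35,20],[39,0],[47,20],[48,18],[49,0]]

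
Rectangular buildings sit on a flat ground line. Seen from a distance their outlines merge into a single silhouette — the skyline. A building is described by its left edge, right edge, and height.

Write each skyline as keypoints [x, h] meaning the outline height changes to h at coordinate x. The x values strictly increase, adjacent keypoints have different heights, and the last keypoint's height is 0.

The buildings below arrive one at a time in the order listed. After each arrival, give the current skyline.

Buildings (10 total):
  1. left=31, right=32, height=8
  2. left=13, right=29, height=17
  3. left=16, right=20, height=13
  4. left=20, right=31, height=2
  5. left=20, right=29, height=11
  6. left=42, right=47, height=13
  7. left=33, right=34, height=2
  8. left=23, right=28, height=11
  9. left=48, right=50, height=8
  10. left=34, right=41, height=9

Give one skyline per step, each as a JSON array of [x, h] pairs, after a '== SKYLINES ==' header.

== SKYLINES ==
[[31,8],[32,0]]
[[13,17],[29,0],[31,8],[32,0]]
[[13,17],[29,0],[31,8],[32,0]]
[[13,17],[29,2],[31,8],[32,0]]
[[13,17],[29,2],[31,8],[32,0]]
[[13,17],[29,2],[31,8],[32,0],[42,13],[47,0]]
[[13,17],[29,2],[31,8],[32,0],[33,2],[34,0],[42,13],[47,0]]
[[13,17],[29,2],[31,8],[32,0],[33,2],[34,0],[42,13],[47,0]]
[[13,17],[29,2],[31,8],[32,0],[33,2],[34,0],[42,13],[47,0],[48,8],[50,0]]
[[13,17],[29,2],[31,8],[32,0],[33,2],[34,9],[41,0],[42,13],[47,0],[48,8],[50,0]]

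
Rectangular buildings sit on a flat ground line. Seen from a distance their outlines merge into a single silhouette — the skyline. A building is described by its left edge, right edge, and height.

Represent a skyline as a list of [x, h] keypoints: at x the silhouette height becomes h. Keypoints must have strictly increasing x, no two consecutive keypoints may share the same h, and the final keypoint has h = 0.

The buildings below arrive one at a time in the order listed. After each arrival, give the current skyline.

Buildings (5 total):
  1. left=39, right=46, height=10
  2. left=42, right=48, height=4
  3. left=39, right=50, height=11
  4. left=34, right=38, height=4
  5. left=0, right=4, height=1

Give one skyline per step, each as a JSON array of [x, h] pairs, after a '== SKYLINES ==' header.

== SKYLINES ==
[[39,10],[46,0]]
[[39,10],[46,4],[48,0]]
[[39,11],[50,0]]
[[34,4],[38,0],[39,11],[50,0]]
[[0,1],[4,0],[34,4],[38,0],[39,11],[50,0]]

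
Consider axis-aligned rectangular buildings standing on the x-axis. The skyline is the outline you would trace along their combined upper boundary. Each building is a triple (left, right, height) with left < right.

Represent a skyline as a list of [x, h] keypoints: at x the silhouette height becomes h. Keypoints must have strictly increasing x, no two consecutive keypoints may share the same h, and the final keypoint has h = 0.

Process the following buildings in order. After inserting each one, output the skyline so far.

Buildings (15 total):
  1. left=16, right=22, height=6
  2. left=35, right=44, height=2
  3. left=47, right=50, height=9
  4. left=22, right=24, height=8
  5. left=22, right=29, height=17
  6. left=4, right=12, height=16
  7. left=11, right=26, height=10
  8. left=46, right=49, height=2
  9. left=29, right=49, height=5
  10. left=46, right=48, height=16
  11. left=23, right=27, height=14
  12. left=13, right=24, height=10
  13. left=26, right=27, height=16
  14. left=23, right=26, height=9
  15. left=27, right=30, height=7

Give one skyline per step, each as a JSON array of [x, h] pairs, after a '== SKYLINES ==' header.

== SKYLINES ==
[[16,6],[22,0]]
[[16,6],[22,0],[35,2],[44,0]]
[[16,6],[22,0],[35,2],[44,0],[47,9],[50,0]]
[[16,6],[22,8],[24,0],[35,2],[44,0],[47,9],[50,0]]
[[16,6],[22,17],[29,0],[35,2],[44,0],[47,9],[50,0]]
[[4,16],[12,0],[16,6],[22,17],[29,0],[35,2],[44,0],[47,9],[50,0]]
[[4,16],[12,10],[22,17],[29,0],[35,2],[44,0],[47,9],[50,0]]
[[4,16],[12,10],[22,17],[29,0],[35,2],[44,0],[46,2],[47,9],[50,0]]
[[4,16],[12,10],[22,17],[29,5],[47,9],[50,0]]
[[4,16],[12,10],[22,17],[29,5],[46,16],[48,9],[50,0]]
[[4,16],[12,10],[22,17],[29,5],[46,16],[48,9],[50,0]]
[[4,16],[12,10],[22,17],[29,5],[46,16],[48,9],[50,0]]
[[4,16],[12,10],[22,17],[29,5],[46,16],[48,9],[50,0]]
[[4,16],[12,10],[22,17],[29,5],[46,16],[48,9],[50,0]]
[[4,16],[12,10],[22,17],[29,7],[30,5],[46,16],[48,9],[50,0]]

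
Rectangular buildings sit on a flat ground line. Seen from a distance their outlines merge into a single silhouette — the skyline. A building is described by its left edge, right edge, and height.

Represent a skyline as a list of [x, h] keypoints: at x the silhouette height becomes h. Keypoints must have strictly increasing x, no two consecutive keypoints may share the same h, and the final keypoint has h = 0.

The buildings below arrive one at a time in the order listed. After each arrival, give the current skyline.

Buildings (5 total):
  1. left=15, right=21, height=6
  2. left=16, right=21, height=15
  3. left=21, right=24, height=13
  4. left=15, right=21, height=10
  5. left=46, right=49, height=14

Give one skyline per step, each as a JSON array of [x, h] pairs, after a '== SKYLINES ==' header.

== SKYLINES ==
[[15,6],[21,0]]
[[15,6],[16,15],[21,0]]
[[15,6],[16,15],[21,13],[24,0]]
[[15,10],[16,15],[21,13],[24,0]]
[[15,10],[16,15],[21,13],[24,0],[46,14],[49,0]]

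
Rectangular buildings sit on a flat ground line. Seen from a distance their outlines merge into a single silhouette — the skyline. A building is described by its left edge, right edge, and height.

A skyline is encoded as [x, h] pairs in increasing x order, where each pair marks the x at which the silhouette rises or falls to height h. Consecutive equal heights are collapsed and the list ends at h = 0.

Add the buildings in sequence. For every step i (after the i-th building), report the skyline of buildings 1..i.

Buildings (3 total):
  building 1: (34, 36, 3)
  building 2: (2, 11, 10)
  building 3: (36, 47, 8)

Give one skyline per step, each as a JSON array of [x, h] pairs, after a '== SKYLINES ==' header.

== SKYLINES ==
[[34,3],[36,0]]
[[2,10],[11,0],[34,3],[36,0]]
[[2,10],[11,0],[34,3],[36,8],[47,0]]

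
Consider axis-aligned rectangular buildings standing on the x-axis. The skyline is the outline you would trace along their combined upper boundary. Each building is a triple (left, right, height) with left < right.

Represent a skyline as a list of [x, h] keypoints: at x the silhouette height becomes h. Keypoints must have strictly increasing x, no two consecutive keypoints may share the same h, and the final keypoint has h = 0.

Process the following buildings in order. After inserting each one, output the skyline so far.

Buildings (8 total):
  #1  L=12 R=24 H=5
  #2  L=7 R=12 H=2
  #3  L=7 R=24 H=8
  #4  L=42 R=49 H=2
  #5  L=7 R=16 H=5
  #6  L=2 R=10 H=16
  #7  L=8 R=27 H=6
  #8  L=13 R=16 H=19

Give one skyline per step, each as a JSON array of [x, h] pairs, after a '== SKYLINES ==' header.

== SKYLINES ==
[[12,5],[24,0]]
[[7,2],[12,5],[24,0]]
[[7,8],[24,0]]
[[7,8],[24,0],[42,2],[49,0]]
[[7,8],[24,0],[42,2],[49,0]]
[[2,16],[10,8],[24,0],[42,2],[49,0]]
[[2,16],[10,8],[24,6],[27,0],[42,2],[49,0]]
[[2,16],[10,8],[13,19],[16,8],[24,6],[27,0],[42,2],[49,0]]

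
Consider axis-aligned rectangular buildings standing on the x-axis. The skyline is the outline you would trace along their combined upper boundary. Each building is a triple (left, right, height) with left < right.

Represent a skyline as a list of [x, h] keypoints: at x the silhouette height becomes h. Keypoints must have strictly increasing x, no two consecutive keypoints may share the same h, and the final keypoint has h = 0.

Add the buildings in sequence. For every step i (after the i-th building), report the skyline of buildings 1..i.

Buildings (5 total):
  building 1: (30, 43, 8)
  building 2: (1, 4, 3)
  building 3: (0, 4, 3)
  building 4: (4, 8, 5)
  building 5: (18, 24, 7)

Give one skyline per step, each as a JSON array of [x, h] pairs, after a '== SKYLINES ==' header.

== SKYLINES ==
[[30,8],[43,0]]
[[1,3],[4,0],[30,8],[43,0]]
[[0,3],[4,0],[30,8],[43,0]]
[[0,3],[4,5],[8,0],[30,8],[43,0]]
[[0,3],[4,5],[8,0],[18,7],[24,0],[30,8],[43,0]]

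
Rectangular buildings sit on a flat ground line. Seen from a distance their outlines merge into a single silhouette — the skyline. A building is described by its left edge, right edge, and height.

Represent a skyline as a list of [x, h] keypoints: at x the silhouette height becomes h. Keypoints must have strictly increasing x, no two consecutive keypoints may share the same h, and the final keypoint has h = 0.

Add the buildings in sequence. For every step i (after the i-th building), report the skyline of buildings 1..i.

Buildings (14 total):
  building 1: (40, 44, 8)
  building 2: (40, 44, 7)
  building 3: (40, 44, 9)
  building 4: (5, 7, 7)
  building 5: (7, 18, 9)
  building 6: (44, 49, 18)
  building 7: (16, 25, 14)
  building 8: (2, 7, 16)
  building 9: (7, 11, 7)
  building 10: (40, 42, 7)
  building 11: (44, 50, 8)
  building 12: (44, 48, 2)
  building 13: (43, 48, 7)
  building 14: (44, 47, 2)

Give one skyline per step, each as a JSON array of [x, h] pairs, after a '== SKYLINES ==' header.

== SKYLINES ==
[[40,8],[44,0]]
[[40,8],[44,0]]
[[40,9],[44,0]]
[[5,7],[7,0],[40,9],[44,0]]
[[5,7],[7,9],[18,0],[40,9],[44,0]]
[[5,7],[7,9],[18,0],[40,9],[44,18],[49,0]]
[[5,7],[7,9],[16,14],[25,0],[40,9],[44,18],[49,0]]
[[2,16],[7,9],[16,14],[25,0],[40,9],[44,18],[49,0]]
[[2,16],[7,9],[16,14],[25,0],[40,9],[44,18],[49,0]]
[[2,16],[7,9],[16,14],[25,0],[40,9],[44,18],[49,0]]
[[2,16],[7,9],[16,14],[25,0],[40,9],[44,18],[49,8],[50,0]]
[[2,16],[7,9],[16,14],[25,0],[40,9],[44,18],[49,8],[50,0]]
[[2,16],[7,9],[16,14],[25,0],[40,9],[44,18],[49,8],[50,0]]
[[2,16],[7,9],[16,14],[25,0],[40,9],[44,18],[49,8],[50,0]]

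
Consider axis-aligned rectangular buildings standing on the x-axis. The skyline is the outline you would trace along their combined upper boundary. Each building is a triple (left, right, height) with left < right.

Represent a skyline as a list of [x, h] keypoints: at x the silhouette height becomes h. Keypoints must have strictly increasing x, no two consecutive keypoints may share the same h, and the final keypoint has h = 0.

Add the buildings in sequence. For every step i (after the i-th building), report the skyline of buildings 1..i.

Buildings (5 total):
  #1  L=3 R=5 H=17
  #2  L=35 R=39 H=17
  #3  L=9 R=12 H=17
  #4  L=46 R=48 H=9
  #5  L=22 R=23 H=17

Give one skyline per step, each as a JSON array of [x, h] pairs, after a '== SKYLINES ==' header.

== SKYLINES ==
[[3,17],[5,0]]
[[3,17],[5,0],[35,17],[39,0]]
[[3,17],[5,0],[9,17],[12,0],[35,17],[39,0]]
[[3,17],[5,0],[9,17],[12,0],[35,17],[39,0],[46,9],[48,0]]
[[3,17],[5,0],[9,17],[12,0],[22,17],[23,0],[35,17],[39,0],[46,9],[48,0]]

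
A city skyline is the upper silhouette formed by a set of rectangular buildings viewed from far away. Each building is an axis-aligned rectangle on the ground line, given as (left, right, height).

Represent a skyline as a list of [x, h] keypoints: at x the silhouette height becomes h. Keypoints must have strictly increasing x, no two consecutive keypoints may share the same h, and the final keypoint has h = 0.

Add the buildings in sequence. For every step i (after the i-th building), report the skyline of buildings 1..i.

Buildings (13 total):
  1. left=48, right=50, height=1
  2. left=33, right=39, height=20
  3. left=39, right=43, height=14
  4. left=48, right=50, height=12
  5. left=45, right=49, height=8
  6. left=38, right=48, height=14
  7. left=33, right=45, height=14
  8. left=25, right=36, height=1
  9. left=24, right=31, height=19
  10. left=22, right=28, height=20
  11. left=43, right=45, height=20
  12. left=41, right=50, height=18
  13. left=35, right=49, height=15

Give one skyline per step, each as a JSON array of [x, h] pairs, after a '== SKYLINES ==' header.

== SKYLINES ==
[[48,1],[50,0]]
[[33,20],[39,0],[48,1],[50,0]]
[[33,20],[39,14],[43,0],[48,1],[50,0]]
[[33,20],[39,14],[43,0],[48,12],[50,0]]
[[33,20],[39,14],[43,0],[45,8],[48,12],[50,0]]
[[33,20],[39,14],[48,12],[50,0]]
[[33,20],[39,14],[48,12],[50,0]]
[[25,1],[33,20],[39,14],[48,12],[50,0]]
[[24,19],[31,1],[33,20],[39,14],[48,12],[50,0]]
[[22,20],[28,19],[31,1],[33,20],[39,14],[48,12],[50,0]]
[[22,20],[28,19],[31,1],[33,20],[39,14],[43,20],[45,14],[48,12],[50,0]]
[[22,20],[28,19],[31,1],[33,20],[39,14],[41,18],[43,20],[45,18],[50,0]]
[[22,20],[28,19],[31,1],[33,20],[39,15],[41,18],[43,20],[45,18],[50,0]]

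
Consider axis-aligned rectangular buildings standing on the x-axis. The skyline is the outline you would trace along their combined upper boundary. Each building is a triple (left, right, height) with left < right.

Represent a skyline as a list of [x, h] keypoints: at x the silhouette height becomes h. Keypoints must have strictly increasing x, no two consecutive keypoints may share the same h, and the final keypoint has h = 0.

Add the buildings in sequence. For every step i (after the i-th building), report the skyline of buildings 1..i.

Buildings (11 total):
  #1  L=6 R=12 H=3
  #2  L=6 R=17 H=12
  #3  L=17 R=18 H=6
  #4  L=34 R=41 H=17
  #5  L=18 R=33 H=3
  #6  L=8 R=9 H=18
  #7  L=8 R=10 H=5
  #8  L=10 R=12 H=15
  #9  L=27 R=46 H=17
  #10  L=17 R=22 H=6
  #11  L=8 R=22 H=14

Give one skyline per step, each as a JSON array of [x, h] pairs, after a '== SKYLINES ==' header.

== SKYLINES ==
[[6,3],[12,0]]
[[6,12],[17,0]]
[[6,12],[17,6],[18,0]]
[[6,12],[17,6],[18,0],[34,17],[41,0]]
[[6,12],[17,6],[18,3],[33,0],[34,17],[41,0]]
[[6,12],[8,18],[9,12],[17,6],[18,3],[33,0],[34,17],[41,0]]
[[6,12],[8,18],[9,12],[17,6],[18,3],[33,0],[34,17],[41,0]]
[[6,12],[8,18],[9,12],[10,15],[12,12],[17,6],[18,3],[33,0],[34,17],[41,0]]
[[6,12],[8,18],[9,12],[10,15],[12,12],[17,6],[18,3],[27,17],[46,0]]
[[6,12],[8,18],[9,12],[10,15],[12,12],[17,6],[22,3],[27,17],[46,0]]
[[6,12],[8,18],[9,14],[10,15],[12,14],[22,3],[27,17],[46,0]]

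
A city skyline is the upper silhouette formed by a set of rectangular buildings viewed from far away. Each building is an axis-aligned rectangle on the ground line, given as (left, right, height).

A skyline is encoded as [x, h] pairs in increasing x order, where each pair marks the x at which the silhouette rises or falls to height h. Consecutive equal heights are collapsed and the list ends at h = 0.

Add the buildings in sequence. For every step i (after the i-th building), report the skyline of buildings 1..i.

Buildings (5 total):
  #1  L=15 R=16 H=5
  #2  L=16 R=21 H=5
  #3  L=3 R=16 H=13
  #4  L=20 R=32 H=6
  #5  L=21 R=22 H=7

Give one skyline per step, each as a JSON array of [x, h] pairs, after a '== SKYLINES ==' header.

== SKYLINES ==
[[15,5],[16,0]]
[[15,5],[21,0]]
[[3,13],[16,5],[21,0]]
[[3,13],[16,5],[20,6],[32,0]]
[[3,13],[16,5],[20,6],[21,7],[22,6],[32,0]]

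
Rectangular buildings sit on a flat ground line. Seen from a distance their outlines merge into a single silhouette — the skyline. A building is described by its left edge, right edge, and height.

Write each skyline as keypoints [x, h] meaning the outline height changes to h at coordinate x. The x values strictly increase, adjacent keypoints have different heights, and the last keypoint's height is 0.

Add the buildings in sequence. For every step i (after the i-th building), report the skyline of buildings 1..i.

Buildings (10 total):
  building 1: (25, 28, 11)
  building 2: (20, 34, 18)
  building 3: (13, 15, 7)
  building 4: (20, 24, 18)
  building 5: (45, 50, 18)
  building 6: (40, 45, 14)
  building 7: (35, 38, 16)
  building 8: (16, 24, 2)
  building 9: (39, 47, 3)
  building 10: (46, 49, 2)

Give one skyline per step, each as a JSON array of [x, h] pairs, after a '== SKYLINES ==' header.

== SKYLINES ==
[[25,11],[28,0]]
[[20,18],[34,0]]
[[13,7],[15,0],[20,18],[34,0]]
[[13,7],[15,0],[20,18],[34,0]]
[[13,7],[15,0],[20,18],[34,0],[45,18],[50,0]]
[[13,7],[15,0],[20,18],[34,0],[40,14],[45,18],[50,0]]
[[13,7],[15,0],[20,18],[34,0],[35,16],[38,0],[40,14],[45,18],[50,0]]
[[13,7],[15,0],[16,2],[20,18],[34,0],[35,16],[38,0],[40,14],[45,18],[50,0]]
[[13,7],[15,0],[16,2],[20,18],[34,0],[35,16],[38,0],[39,3],[40,14],[45,18],[50,0]]
[[13,7],[15,0],[16,2],[20,18],[34,0],[35,16],[38,0],[39,3],[40,14],[45,18],[50,0]]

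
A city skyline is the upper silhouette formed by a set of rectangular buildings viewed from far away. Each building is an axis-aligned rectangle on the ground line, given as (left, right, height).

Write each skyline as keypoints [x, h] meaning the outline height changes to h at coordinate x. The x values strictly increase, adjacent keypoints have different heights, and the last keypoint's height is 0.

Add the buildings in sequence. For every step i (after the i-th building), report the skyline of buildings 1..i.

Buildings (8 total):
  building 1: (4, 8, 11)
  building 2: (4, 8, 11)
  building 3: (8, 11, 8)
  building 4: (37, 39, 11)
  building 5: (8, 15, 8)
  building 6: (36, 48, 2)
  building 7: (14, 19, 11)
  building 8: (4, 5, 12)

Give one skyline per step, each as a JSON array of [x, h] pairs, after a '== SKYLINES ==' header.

== SKYLINES ==
[[4,11],[8,0]]
[[4,11],[8,0]]
[[4,11],[8,8],[11,0]]
[[4,11],[8,8],[11,0],[37,11],[39,0]]
[[4,11],[8,8],[15,0],[37,11],[39,0]]
[[4,11],[8,8],[15,0],[36,2],[37,11],[39,2],[48,0]]
[[4,11],[8,8],[14,11],[19,0],[36,2],[37,11],[39,2],[48,0]]
[[4,12],[5,11],[8,8],[14,11],[19,0],[36,2],[37,11],[39,2],[48,0]]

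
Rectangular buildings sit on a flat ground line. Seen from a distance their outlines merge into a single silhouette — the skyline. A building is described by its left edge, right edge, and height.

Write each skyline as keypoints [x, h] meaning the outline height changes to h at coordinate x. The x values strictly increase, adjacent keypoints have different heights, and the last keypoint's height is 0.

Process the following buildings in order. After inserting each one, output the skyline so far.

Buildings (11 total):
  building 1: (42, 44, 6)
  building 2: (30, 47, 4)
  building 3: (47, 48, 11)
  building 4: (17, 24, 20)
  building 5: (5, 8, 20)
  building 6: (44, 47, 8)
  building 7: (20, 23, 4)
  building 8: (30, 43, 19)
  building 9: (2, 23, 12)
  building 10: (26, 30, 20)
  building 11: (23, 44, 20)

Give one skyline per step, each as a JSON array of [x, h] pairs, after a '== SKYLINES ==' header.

== SKYLINES ==
[[42,6],[44,0]]
[[30,4],[42,6],[44,4],[47,0]]
[[30,4],[42,6],[44,4],[47,11],[48,0]]
[[17,20],[24,0],[30,4],[42,6],[44,4],[47,11],[48,0]]
[[5,20],[8,0],[17,20],[24,0],[30,4],[42,6],[44,4],[47,11],[48,0]]
[[5,20],[8,0],[17,20],[24,0],[30,4],[42,6],[44,8],[47,11],[48,0]]
[[5,20],[8,0],[17,20],[24,0],[30,4],[42,6],[44,8],[47,11],[48,0]]
[[5,20],[8,0],[17,20],[24,0],[30,19],[43,6],[44,8],[47,11],[48,0]]
[[2,12],[5,20],[8,12],[17,20],[24,0],[30,19],[43,6],[44,8],[47,11],[48,0]]
[[2,12],[5,20],[8,12],[17,20],[24,0],[26,20],[30,19],[43,6],[44,8],[47,11],[48,0]]
[[2,12],[5,20],[8,12],[17,20],[44,8],[47,11],[48,0]]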